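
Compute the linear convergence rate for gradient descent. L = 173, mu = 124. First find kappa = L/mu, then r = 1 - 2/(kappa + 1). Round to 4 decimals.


Step 1: Compute the condition number.
kappa = L/mu = 173/124 = 1.3952
Step 2: Compute the convergence rate.
r = 1 - 2/(kappa + 1) = 1 - 2*mu/(L + mu) = (L - mu)/(L + mu) = 49/297 = 0.165


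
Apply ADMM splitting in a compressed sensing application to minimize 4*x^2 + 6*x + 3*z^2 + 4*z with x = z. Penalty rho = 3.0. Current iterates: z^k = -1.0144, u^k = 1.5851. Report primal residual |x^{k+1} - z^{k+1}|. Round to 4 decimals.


ADMM iteration with rho = 3.0, z^k = -1.0144, u^k = 1.5851
Step 1: x-update.
Minimize 4*x^2 + 6*x + (3.0/2)*(x + 1.0144 + 1.5851)^2
FOC: (2*4 + 3.0)*x = -6 + 3.0*(-1.0144 - 1.5851)
x^{k+1} = -1.2544
Step 2: z-update.
Minimize 3*z^2 + 4*z + (3.0/2)*(-1.2544 - z + 1.5851)^2
FOC: (2*3 + 3.0)*z = -4 + 3.0*(-1.2544 + 1.5851)
z^{k+1} = -0.3342
Step 3: u-update.
u^{k+1} = 1.5851 - 1.2544 + 0.3342 = 0.6649
Step 4: Primal residual = |-1.2544 + 0.3342| = 0.9202


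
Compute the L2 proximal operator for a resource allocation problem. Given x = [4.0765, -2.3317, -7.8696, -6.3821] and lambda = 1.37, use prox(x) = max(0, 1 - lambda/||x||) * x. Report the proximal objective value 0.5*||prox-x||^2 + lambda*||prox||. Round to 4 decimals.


Step 1: Compute ||x||.
||x|| = 11.1677
Step 2: Compute scaling factor.
scale = max(0, 1 - 1.37/11.1677) = 0.8773
Step 3: prox(x) = [3.5764, -2.0457, -6.9042, -5.5992]
||prox(x)|| = 9.7977
Step 4: Proximal objective.
0.5*||prox-x||^2 = 0.9385
lambda*||prox|| = 13.4228
Total = 14.3612


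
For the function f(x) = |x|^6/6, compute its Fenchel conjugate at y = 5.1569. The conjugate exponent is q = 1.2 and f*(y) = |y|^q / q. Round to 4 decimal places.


The conjugate exponent q satisfies 1/p + 1/q = 1.
p = 6, so q = 6/(6 - 1) = 1.2
|y|^q = 5.1569^1.2 = 7.1592
f*(5.1569) = 7.1592 / 1.2 = 5.966


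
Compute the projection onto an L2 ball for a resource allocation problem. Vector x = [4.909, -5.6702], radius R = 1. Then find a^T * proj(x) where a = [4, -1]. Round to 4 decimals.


Step 1: Compute ||x|| (intermediates to 6 decimals).
||x|| = sqrt(4.909^2 + (-5.6702)^2) = 7.499963
Step 2: Project.
Since ||x|| > R, scale = R/||x|| = 1/7.499963 = 0.133334, proj(x) = scale * x
proj(x) = [0.654537, -0.75603]
Step 3: Dot product.
a^T * proj(x) = 4*0.654537 - 1*(-0.75603) = 3.3742


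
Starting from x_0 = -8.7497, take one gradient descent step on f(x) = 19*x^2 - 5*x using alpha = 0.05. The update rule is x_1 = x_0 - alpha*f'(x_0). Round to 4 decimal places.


We compute the gradient at x_0 and apply the update.
f'(x) = 38*x - 5
f'(-8.7497) = 38*-8.7497 - 5 = -337.4886
x_1 = -8.7497 - 0.05*-337.4886 = 8.1247


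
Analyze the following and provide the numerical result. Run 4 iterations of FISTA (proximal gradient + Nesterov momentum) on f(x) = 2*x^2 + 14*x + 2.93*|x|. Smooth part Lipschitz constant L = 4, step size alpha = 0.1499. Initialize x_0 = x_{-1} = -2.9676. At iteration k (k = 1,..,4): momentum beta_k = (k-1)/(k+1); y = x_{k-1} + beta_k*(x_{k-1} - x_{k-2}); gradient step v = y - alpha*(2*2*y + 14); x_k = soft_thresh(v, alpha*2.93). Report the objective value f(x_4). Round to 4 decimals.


FISTA on f(x) = 2*x^2 + 14*x + 2.93*|x|
L = 4, alpha = 0.1499
Iteration 1: beta = 0.0, y = -2.9676 + 0.0*(-2.9676 + 2.9676) = -2.9676
  grad(y) = 2.1296, v = y - alpha*grad = -3.2868
  prox(v) = soft_thresh(-3.2868, 0.4392) = -2.8476
Iteration 2: beta = 0.3333, y = -2.8476 + 0.3333*(-2.8476 + 2.9676) = -2.8076
  grad(y) = 2.7695, v = y - alpha*grad = -3.2228
  prox(v) = soft_thresh(-3.2228, 0.4392) = -2.7836
Iteration 3: beta = 0.5, y = -2.7836 + 0.5*(-2.7836 + 2.8476) = -2.7515
  grad(y) = 2.9938, v = y - alpha*grad = -3.2003
  prox(v) = soft_thresh(-3.2003, 0.4392) = -2.7611
Iteration 4: beta = 0.6, y = -2.7611 + 0.6*(-2.7611 + 2.7836) = -2.7476
  grad(y) = 3.0095, v = y - alpha*grad = -3.1988
  prox(v) = soft_thresh(-3.1988, 0.4392) = -2.7595
f(x_4) = 2*(-2.7595)^2 + 14*(-2.7595) + 2.93*|-2.7595| = -15.318


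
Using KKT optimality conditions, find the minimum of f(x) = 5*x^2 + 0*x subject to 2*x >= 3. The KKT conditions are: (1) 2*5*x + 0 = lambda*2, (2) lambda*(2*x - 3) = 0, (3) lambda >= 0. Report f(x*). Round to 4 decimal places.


Step 1: Try lambda = 0 (constraint inactive).
x_unc = 0/(2*5) = 0.0
Check: 2*0.0 = 0.0 < 3 -- violated!
Step 2: Constraint must be active: 2*x = 3
x* = 3/2 = 1.5
lambda = (2*5*1.5 + 0)/2 = 7.5
Step 3: Compute optimal value.
f(x*) = 5*1.5^2 + 0*1.5 = 11.25


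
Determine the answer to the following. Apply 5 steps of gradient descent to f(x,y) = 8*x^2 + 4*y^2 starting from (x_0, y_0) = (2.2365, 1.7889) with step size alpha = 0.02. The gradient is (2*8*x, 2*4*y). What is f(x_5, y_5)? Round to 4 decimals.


Gradient descent on f(x,y) = 8*x^2 + 4*y^2.
Starting point: (2.2365, 1.7889), alpha = 0.02
Step 1: grad_x = 2*8*2.2365 = 35.784, grad_y = 2*4*1.7889 = 14.3112
  x_1 = 2.2365 - 0.02*35.784 = 1.5208
  y_1 = 1.7889 - 0.02*14.3112 = 1.5027
Step 2: grad_x = 2*8*1.5208 = 24.3331, grad_y = 2*4*1.5027 = 12.0214
  x_2 = 1.5208 - 0.02*24.3331 = 1.0342
  y_2 = 1.5027 - 0.02*12.0214 = 1.2622
Step 3: grad_x = 2*8*1.0342 = 16.5465, grad_y = 2*4*1.2622 = 10.098
  x_3 = 1.0342 - 0.02*16.5465 = 0.7032
  y_3 = 1.2622 - 0.02*10.098 = 1.0603
Step 4: grad_x = 2*8*0.7032 = 11.2516, grad_y = 2*4*1.0603 = 8.4823
  x_4 = 0.7032 - 0.02*11.2516 = 0.4782
  y_4 = 1.0603 - 0.02*8.4823 = 0.8906
Step 5: grad_x = 2*8*0.4782 = 7.6511, grad_y = 2*4*0.8906 = 7.1251
  x_5 = 0.4782 - 0.02*7.6511 = 0.3252
  y_5 = 0.8906 - 0.02*7.1251 = 0.7481
f(0.3252, 0.7481) = 8*0.3252^2 + 4*0.7481^2 = 3.0847


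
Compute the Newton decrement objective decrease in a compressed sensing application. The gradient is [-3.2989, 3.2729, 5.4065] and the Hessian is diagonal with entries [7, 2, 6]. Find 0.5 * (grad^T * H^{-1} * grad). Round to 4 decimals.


Step 1: H is diagonal, so H^(-1) * g = [-0.4713, 1.6365, 0.9011].
Step 2: g^T H^(-1) g = sum_i g_i^2 / H_ii
  = (-3.2989)^2/7 + (3.2729)^2/2 + (5.4065)^2/6
  = 1.5547 + 5.3559 + 4.8717 = 11.7823
Step 3: Objective decrease = 0.5 * g^T H^(-1) g = 5.8912


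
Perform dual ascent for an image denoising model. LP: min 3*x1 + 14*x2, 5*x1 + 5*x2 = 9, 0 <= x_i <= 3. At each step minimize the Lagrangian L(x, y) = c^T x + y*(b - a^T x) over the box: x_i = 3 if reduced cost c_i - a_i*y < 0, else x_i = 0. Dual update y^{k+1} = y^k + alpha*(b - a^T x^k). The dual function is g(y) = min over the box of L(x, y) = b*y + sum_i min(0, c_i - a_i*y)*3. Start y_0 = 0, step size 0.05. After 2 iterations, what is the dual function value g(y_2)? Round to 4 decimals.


Dual ascent for LP: min 3*x1 + 14*x2, 5*x1 + 5*x2 = 9, 0 <= x_i <= 3
Step 1: y^k = 0.0, reduced costs: (3.0, 14.0)
  x^k = (0.0, 0.0), subgradient = b - a^T x = 9.0
  y^{k+1} = 0.0 + 0.05*9.0 = 0.45
Step 2: y^k = 0.45, reduced costs: (0.75, 11.75)
  x^k = (0.0, 0.0), subgradient = b - a^T x = 9.0
  y^{k+1} = 0.45 + 0.05*9.0 = 0.9
Dual objective at y_2 = 0.9: reduced costs (-1.5, 9.5), box minimizer x = (3.0, 0.0)
g(y_2) = b*y + (c1 - a1*y)*x1 + (c2 - a2*y)*x2 = 9*0.9 + (-1.5)*3.0 + 9.5*0.0 = 8.1 - 4.5 + 0.0 = 3.6


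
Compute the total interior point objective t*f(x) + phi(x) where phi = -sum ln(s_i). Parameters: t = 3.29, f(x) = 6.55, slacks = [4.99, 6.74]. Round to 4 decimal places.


Step 1: Compute log-barrier.
ln values: [1.6074, 1.9081]
phi = -(1.6074 + 1.9081) = -3.5155
Step 2: Compute augmented objective.
t*f(x) = 3.29*6.55 = 21.5495
Total = 21.5495 - 3.5155 = 18.034


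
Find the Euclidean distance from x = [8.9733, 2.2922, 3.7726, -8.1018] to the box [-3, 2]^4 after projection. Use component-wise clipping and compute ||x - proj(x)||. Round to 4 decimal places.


Project each component onto [-3, 2].
clip(8.9733) = 2.0, clip(2.2922) = 2.0, clip(3.7726) = 2.0, clip(-8.1018) = -3.0
Projection = [2.0, 2.0, 2.0, -3.0]
Squared diffs: [48.6269, 0.0854, 3.1421, 26.0284]
Distance = sqrt(77.8828) = 8.8251


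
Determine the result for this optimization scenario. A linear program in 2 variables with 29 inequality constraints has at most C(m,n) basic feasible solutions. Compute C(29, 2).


Each vertex corresponds to some choice of n active constraints out of m, so the number of vertices is at most C(m, n) = m! / (n!(m-n)!).
m = 29, n = 2
Numerator: 29 * 28
Denominator: 2! = 2
C(29, 2) = 406


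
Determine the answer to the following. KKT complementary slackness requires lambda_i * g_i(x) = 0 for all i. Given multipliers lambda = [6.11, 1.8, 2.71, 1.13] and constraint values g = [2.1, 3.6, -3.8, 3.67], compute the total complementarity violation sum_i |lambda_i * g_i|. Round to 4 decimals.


KKT complementary slackness check:
lambda_1 * g_1 = 6.11 * 2.1 = 12.831
lambda_2 * g_2 = 1.8 * 3.6 = 6.48
lambda_3 * g_3 = 2.71 * -3.8 = -10.298
lambda_4 * g_4 = 1.13 * 3.67 = 4.1471
Total violation = 12.831 + 6.48 + 10.298 + 4.1471 = 33.7561


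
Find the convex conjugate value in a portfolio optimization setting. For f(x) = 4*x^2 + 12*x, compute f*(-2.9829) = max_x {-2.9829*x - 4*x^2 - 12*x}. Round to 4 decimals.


f*(y) = sup_x {y*x - a*x^2 - b*x} = sup_x {(y-b)*x - a*x^2}
FOC: (y - b) - 2a*x = 0 => x* = (y - b)/(2a)
x* = (-2.9829 - 12)/(2*4) = -1.8729
f*(-2.9829) = (y-b)^2/(4a) = (-2.9829 - 12)^2/(4*4)
= 224.4873/16 = 14.0305


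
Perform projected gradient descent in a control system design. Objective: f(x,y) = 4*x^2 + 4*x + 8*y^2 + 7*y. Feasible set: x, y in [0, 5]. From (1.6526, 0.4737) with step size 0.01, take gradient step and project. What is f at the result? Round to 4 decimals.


Step 1: Compute gradient at (1.6526, 0.4737).
grad_x = 2*4*1.6526 + 4 = 17.2208
grad_y = 2*8*0.4737 + 7 = 14.5792
Step 2: Gradient step.
x_raw = 1.6526 - 0.01*17.2208 = 1.4804
y_raw = 0.4737 - 0.01*14.5792 = 0.3279
Step 3: Project onto [0, 5].
x_proj = clip(1.4804) = 1.4804
y_proj = clip(0.3279) = 0.3279
Step 4: Evaluate f.
f(1.4804, 0.3279) = 17.8434


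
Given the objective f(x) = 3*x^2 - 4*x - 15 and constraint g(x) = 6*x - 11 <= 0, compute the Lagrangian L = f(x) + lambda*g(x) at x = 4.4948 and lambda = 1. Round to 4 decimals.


Step 1: Evaluate f(x).
f(4.4948) = 3*4.4948^2 - 4*4.4948 - 15 = 27.6305
Step 2: Evaluate g(x).
g(4.4948) = 6*4.4948 - 11 = 15.9688
Step 3: Compute Lagrangian.
L = 27.6305 + 1*15.9688 = 43.5993


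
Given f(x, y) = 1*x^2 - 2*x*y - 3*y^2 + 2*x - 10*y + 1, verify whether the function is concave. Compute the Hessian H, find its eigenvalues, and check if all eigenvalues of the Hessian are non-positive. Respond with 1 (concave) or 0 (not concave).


The Hessian of f(x,y) = 1*x^2 - 2*x*y - 3*y^2 + 2*x - 10*y + 1 is:
H = [[2, -2], [-2, -6]]
Trace = 2 - 6 = -4
Determinant = 2*-6 - (-2)^2 = -16
Discriminant = (-4)^2 - 4*-16 = 80.0
Eigenvalues: lambda_1 = -6.4721, lambda_2 = 2.4721
The function is not concave.

0


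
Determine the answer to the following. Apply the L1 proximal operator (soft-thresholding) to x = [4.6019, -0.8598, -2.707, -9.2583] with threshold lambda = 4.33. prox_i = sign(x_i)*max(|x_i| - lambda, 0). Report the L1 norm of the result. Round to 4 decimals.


Soft-thresholding with lambda = 4.33:
prox(4.6019) = sign(4.6019)*max(|4.6019| - 4.33, 0) = 0.2719
prox(-0.8598) = sign(-0.8598)*max(|-0.8598| - 4.33, 0) = 0.0
prox(-2.707) = sign(-2.707)*max(|-2.707| - 4.33, 0) = 0.0
prox(-9.2583) = sign(-9.2583)*max(|-9.2583| - 4.33, 0) = -4.9283
prox(x) = [0.2719, 0.0, 0.0, -4.9283]
||prox(x)||_1 = 0.2719 + 0.0 + 0.0 + 4.9283 = 5.2002


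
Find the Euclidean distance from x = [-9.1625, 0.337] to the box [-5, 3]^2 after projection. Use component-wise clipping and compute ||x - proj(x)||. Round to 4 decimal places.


Project each component onto [-5, 3].
clip(-9.1625) = -5.0, clip(0.337) = 0.337
Projection = [-5.0, 0.337]
Squared diffs: [17.3264, 0.0]
Distance = sqrt(17.3264) = 4.1625


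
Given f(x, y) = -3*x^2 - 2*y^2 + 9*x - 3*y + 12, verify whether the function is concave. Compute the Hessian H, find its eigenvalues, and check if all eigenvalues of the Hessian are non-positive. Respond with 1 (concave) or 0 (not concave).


The Hessian of f(x,y) = -3*x^2 - 2*y^2 + 9*x - 3*y + 12 is:
H = [[-6, 0], [0, -4]]
Trace = -6 - 4 = -10
Determinant = -6*-4 - (0)^2 = 24
Discriminant = (-10)^2 - 4*24 = 4.0
Eigenvalues: lambda_1 = -6.0, lambda_2 = -4.0
The function is concave.

1


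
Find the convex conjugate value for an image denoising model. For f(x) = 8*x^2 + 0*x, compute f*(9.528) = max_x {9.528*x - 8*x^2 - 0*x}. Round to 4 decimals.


f*(y) = sup_x {y*x - a*x^2 - b*x} = sup_x {(y-b)*x - a*x^2}
FOC: (y - b) - 2a*x = 0 => x* = (y - b)/(2a)
x* = (9.528 - 0)/(2*8) = 0.5955
f*(9.528) = (y-b)^2/(4a) = (9.528 - 0)^2/(4*8)
= 90.7828/32 = 2.837


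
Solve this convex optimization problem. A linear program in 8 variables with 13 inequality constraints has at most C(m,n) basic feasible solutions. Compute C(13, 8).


Each vertex corresponds to some choice of n active constraints out of m, so the number of vertices is at most C(m, n) = m! / (n!(m-n)!).
m = 13, n = 8
Numerator: 13 * 12 * 11 * 10 * 9 * 8 * 7 * 6
Denominator: 8! = 40320
C(13, 8) = 1287


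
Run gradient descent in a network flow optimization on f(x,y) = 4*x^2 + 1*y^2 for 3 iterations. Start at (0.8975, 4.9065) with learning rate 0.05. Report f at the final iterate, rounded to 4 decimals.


Gradient descent on f(x,y) = 4*x^2 + 1*y^2.
Starting point: (0.8975, 4.9065), alpha = 0.05
Step 1: grad_x = 2*4*0.8975 = 7.18, grad_y = 2*1*4.9065 = 9.813
  x_1 = 0.8975 - 0.05*7.18 = 0.5385
  y_1 = 4.9065 - 0.05*9.813 = 4.4159
Step 2: grad_x = 2*4*0.5385 = 4.308, grad_y = 2*1*4.4159 = 8.8317
  x_2 = 0.5385 - 0.05*4.308 = 0.3231
  y_2 = 4.4159 - 0.05*8.8317 = 3.9743
Step 3: grad_x = 2*4*0.3231 = 2.5848, grad_y = 2*1*3.9743 = 7.9485
  x_3 = 0.3231 - 0.05*2.5848 = 0.1939
  y_3 = 3.9743 - 0.05*7.9485 = 3.5768
f(0.1939, 3.5768) = 4*0.1939^2 + 1*3.5768^2 = 12.9441


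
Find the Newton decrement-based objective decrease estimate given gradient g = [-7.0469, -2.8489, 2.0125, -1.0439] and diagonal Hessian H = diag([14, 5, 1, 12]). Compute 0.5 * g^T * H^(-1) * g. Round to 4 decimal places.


Step 1: H is diagonal, so H^(-1) * g = [-0.5034, -0.5698, 2.0125, -0.087].
Step 2: g^T H^(-1) g = sum_i g_i^2 / H_ii
  = (-7.0469)^2/14 + (-2.8489)^2/5 + (2.0125)^2/1 + (-1.0439)^2/12
  = 3.5471 + 1.6232 + 4.0502 + 0.0908 = 9.3113
Step 3: Objective decrease = 0.5 * g^T H^(-1) g = 4.6556


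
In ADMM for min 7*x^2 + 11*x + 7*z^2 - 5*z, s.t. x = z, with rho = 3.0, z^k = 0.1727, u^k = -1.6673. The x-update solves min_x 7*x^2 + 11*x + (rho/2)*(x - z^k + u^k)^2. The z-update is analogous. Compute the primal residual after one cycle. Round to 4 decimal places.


ADMM iteration with rho = 3.0, z^k = 0.1727, u^k = -1.6673
Step 1: x-update.
Minimize 7*x^2 + 11*x + (3.0/2)*(x - 0.1727 - 1.6673)^2
FOC: (2*7 + 3.0)*x = -11 + 3.0*(0.1727 + 1.6673)
x^{k+1} = -0.3224
Step 2: z-update.
Minimize 7*z^2 - 5*z + (3.0/2)*(-0.3224 - z - 1.6673)^2
FOC: (2*7 + 3.0)*z = 5 + 3.0*(-0.3224 - 1.6673)
z^{k+1} = -0.057
Step 3: u-update.
u^{k+1} = -1.6673 - 0.3224 + 0.057 = -1.9327
Step 4: Primal residual = |-0.3224 + 0.057| = 0.2654


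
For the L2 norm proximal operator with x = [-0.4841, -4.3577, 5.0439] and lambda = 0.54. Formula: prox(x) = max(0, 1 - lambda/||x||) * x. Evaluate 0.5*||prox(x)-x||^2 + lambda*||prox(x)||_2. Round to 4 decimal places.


Step 1: Compute ||x||.
||x|| = 6.6832
Step 2: Compute scaling factor.
scale = max(0, 1 - 0.54/6.6832) = 0.9192
Step 3: prox(x) = [-0.445, -4.0056, 4.6364]
||prox(x)|| = 6.1432
Step 4: Proximal objective.
0.5*||prox-x||^2 = 0.1458
lambda*||prox|| = 3.3173
Total = 3.4631


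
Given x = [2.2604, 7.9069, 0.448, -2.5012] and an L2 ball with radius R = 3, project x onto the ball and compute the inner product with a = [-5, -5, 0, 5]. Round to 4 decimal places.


Step 1: Compute ||x|| (intermediates to 6 decimals).
||x|| = sqrt(2.2604^2 + 7.9069^2 + 0.448^2 + (-2.5012)^2) = 8.607275
Step 2: Project.
Since ||x|| > R, scale = R/||x|| = 3/8.607275 = 0.348542, proj(x) = scale * x
proj(x) = [0.787844, 2.755887, 0.156147, -0.871773]
Step 3: Dot product.
a^T * proj(x) = -5*0.787844 - 5*2.755887 + 0*0.156147 + 5*(-0.871773) = -22.0775


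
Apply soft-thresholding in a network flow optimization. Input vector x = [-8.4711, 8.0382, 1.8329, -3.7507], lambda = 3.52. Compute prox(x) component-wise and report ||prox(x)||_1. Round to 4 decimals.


Soft-thresholding with lambda = 3.52:
prox(-8.4711) = sign(-8.4711)*max(|-8.4711| - 3.52, 0) = -4.9511
prox(8.0382) = sign(8.0382)*max(|8.0382| - 3.52, 0) = 4.5182
prox(1.8329) = sign(1.8329)*max(|1.8329| - 3.52, 0) = 0.0
prox(-3.7507) = sign(-3.7507)*max(|-3.7507| - 3.52, 0) = -0.2307
prox(x) = [-4.9511, 4.5182, 0.0, -0.2307]
||prox(x)||_1 = 4.9511 + 4.5182 + 0.0 + 0.2307 = 9.7


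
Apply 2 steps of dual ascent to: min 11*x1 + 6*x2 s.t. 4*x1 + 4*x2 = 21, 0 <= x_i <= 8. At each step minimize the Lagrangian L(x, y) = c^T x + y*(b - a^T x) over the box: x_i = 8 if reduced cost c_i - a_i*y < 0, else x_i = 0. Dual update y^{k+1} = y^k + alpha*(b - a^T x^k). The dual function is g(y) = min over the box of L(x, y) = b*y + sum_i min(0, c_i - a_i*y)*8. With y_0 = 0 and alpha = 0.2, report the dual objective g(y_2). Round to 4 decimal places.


Dual ascent for LP: min 11*x1 + 6*x2, 4*x1 + 4*x2 = 21, 0 <= x_i <= 8
Step 1: y^k = 0.0, reduced costs: (11.0, 6.0)
  x^k = (0.0, 0.0), subgradient = b - a^T x = 21.0
  y^{k+1} = 0.0 + 0.2*21.0 = 4.2
Step 2: y^k = 4.2, reduced costs: (-5.8, -10.8)
  x^k = (8.0, 8.0), subgradient = b - a^T x = -43.0
  y^{k+1} = 4.2 + 0.2*-43.0 = -4.4
Dual objective at y_2 = -4.4: reduced costs (28.6, 23.6), box minimizer x = (0.0, 0.0)
g(y_2) = b*y + (c1 - a1*y)*x1 + (c2 - a2*y)*x2 = 21*(-4.4) + 28.6*0.0 + 23.6*0.0 = -92.4 + 0.0 + 0.0 = -92.4


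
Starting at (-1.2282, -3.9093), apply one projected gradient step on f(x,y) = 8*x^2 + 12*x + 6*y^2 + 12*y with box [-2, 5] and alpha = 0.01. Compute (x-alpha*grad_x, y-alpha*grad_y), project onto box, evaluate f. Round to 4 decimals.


Step 1: Compute gradient at (-1.2282, -3.9093).
grad_x = 2*8*-1.2282 + 12 = -7.6512
grad_y = 2*6*-3.9093 + 12 = -34.9116
Step 2: Gradient step.
x_raw = -1.2282 - 0.01*-7.6512 = -1.1517
y_raw = -3.9093 - 0.01*-34.9116 = -3.5602
Step 3: Project onto [-2, 5].
x_proj = clip(-1.1517) = -1.1517
y_proj = clip(-3.5602) = -2.0
Step 4: Evaluate f.
f(-1.1517, -2.0) = -3.2092


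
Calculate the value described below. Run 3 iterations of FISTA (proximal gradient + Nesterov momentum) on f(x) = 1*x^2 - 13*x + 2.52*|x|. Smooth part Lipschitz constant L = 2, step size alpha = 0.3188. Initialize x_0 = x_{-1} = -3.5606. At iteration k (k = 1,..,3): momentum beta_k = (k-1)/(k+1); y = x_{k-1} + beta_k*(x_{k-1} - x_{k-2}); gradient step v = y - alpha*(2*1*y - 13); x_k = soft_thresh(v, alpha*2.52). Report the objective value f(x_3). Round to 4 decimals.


FISTA on f(x) = 1*x^2 - 13*x + 2.52*|x|
L = 2, alpha = 0.3188
Iteration 1: beta = 0.0, y = -3.5606 + 0.0*(-3.5606 + 3.5606) = -3.5606
  grad(y) = -20.1212, v = y - alpha*grad = 2.854
  prox(v) = soft_thresh(2.854, 0.8034) = 2.0507
Iteration 2: beta = 0.3333, y = 2.0507 + 0.3333*(2.0507 + 3.5606) = 3.9211
  grad(y) = -5.1578, v = y - alpha*grad = 5.5654
  prox(v) = soft_thresh(5.5654, 0.8034) = 4.762
Iteration 3: beta = 0.5, y = 4.762 + 0.5*(4.762 - 2.0507) = 6.1177
  grad(y) = -0.7646, v = y - alpha*grad = 6.3615
  prox(v) = soft_thresh(6.3615, 0.8034) = 5.5581
f(x_3) = 1*5.5581^2 - 13*5.5581 + 2.52*|5.5581| = -27.3564


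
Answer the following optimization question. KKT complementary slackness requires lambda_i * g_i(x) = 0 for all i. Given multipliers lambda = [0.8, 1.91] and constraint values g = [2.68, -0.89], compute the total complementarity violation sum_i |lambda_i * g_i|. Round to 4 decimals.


KKT complementary slackness check:
lambda_1 * g_1 = 0.8 * 2.68 = 2.144
lambda_2 * g_2 = 1.91 * -0.89 = -1.6999
Total violation = 2.144 + 1.6999 = 3.8439


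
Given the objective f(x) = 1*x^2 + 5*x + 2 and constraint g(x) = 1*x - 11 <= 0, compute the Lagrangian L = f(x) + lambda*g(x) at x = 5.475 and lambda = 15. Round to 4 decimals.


Step 1: Evaluate f(x).
f(5.475) = 1*5.475^2 + 5*5.475 + 2 = 59.3506
Step 2: Evaluate g(x).
g(5.475) = 1*5.475 - 11 = -5.525
Step 3: Compute Lagrangian.
L = 59.3506 + 15*-5.525 = -23.5244


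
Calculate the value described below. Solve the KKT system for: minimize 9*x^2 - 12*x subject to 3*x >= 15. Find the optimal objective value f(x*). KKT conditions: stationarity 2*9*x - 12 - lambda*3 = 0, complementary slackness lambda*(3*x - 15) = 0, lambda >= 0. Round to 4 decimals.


Step 1: Try lambda = 0 (constraint inactive).
x_unc = 12/(2*9) = 0.6667
Check: 3*0.6667 = 2.0001 < 15 -- violated!
Step 2: Constraint must be active: 3*x = 15
x* = 15/3 = 5.0
lambda = (2*9*5.0 - 12)/3 = 26.0
Step 3: Compute optimal value.
f(x*) = 9*5.0^2 - 12*5.0 = 165.0


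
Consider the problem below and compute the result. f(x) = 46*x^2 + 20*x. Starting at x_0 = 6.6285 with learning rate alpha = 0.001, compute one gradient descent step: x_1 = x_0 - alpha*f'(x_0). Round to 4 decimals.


We compute the gradient at x_0 and apply the update.
f'(x) = 92*x + 20
f'(6.6285) = 92*6.6285 + 20 = 629.822
x_1 = 6.6285 - 0.001*629.822 = 5.9987


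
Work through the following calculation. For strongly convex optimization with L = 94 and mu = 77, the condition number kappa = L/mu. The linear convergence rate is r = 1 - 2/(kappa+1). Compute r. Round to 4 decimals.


Step 1: Compute the condition number.
kappa = L/mu = 94/77 = 1.2208
Step 2: Compute the convergence rate.
r = 1 - 2/(kappa + 1) = 1 - 2*mu/(L + mu) = (L - mu)/(L + mu) = 17/171 = 0.0994


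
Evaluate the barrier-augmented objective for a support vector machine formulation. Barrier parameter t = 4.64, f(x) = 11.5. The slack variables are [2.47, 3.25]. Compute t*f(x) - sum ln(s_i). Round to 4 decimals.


Step 1: Compute log-barrier.
ln values: [0.9042, 1.1787]
phi = -(0.9042 + 1.1787) = -2.0829
Step 2: Compute augmented objective.
t*f(x) = 4.64*11.5 = 53.36
Total = 53.36 - 2.0829 = 51.2771


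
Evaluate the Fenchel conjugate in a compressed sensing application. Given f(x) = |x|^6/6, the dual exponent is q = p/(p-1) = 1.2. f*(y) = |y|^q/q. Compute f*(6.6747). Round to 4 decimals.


The conjugate exponent q satisfies 1/p + 1/q = 1.
p = 6, so q = 6/(6 - 1) = 1.2
|y|^q = 6.6747^1.2 = 9.757
f*(6.6747) = 9.757 / 1.2 = 8.1309


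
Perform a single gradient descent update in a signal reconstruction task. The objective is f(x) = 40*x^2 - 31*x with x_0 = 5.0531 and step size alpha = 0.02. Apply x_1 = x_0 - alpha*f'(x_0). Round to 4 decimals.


We compute the gradient at x_0 and apply the update.
f'(x) = 80*x - 31
f'(5.0531) = 80*5.0531 - 31 = 373.248
x_1 = 5.0531 - 0.02*373.248 = -2.4119


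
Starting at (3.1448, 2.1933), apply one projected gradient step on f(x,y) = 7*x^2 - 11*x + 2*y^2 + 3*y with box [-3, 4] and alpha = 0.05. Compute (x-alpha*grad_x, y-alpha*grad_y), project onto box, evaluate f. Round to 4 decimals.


Step 1: Compute gradient at (3.1448, 2.1933).
grad_x = 2*7*3.1448 - 11 = 33.0272
grad_y = 2*2*2.1933 + 3 = 11.7732
Step 2: Gradient step.
x_raw = 3.1448 - 0.05*33.0272 = 1.4934
y_raw = 2.1933 - 0.05*11.7732 = 1.6046
Step 3: Project onto [-3, 4].
x_proj = clip(1.4934) = 1.4934
y_proj = clip(1.6046) = 1.6046
Step 4: Evaluate f.
f(1.4934, 1.6046) = 9.1484


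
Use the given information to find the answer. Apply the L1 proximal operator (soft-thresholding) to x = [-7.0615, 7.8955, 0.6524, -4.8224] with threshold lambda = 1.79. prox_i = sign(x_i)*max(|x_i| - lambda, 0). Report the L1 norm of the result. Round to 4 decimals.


Soft-thresholding with lambda = 1.79:
prox(-7.0615) = sign(-7.0615)*max(|-7.0615| - 1.79, 0) = -5.2715
prox(7.8955) = sign(7.8955)*max(|7.8955| - 1.79, 0) = 6.1055
prox(0.6524) = sign(0.6524)*max(|0.6524| - 1.79, 0) = 0.0
prox(-4.8224) = sign(-4.8224)*max(|-4.8224| - 1.79, 0) = -3.0324
prox(x) = [-5.2715, 6.1055, 0.0, -3.0324]
||prox(x)||_1 = 5.2715 + 6.1055 + 0.0 + 3.0324 = 14.4094


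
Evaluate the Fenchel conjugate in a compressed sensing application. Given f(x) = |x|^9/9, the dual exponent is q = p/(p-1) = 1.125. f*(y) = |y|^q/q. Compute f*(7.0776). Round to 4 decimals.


The conjugate exponent q satisfies 1/p + 1/q = 1.
p = 9, so q = 9/(9 - 1) = 1.125
|y|^q = 7.0776^1.125 = 9.039
f*(7.0776) = 9.039 / 1.125 = 8.0347


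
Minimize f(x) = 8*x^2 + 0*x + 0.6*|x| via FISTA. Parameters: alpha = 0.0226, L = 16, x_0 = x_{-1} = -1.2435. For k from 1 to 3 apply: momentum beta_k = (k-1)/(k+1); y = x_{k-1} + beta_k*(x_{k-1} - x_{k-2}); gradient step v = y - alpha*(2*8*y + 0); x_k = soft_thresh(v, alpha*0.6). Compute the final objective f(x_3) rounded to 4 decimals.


FISTA on f(x) = 8*x^2 + 0*x + 0.6*|x|
L = 16, alpha = 0.0226
Iteration 1: beta = 0.0, y = -1.2435 + 0.0*(-1.2435 + 1.2435) = -1.2435
  grad(y) = -19.896, v = y - alpha*grad = -0.7939
  prox(v) = soft_thresh(-0.7939, 0.0136) = -0.7803
Iteration 2: beta = 0.3333, y = -0.7803 + 0.3333*(-0.7803 + 1.2435) = -0.6259
  grad(y) = -10.0142, v = y - alpha*grad = -0.3996
  prox(v) = soft_thresh(-0.3996, 0.0136) = -0.386
Iteration 3: beta = 0.5, y = -0.386 + 0.5*(-0.386 + 0.7803) = -0.1889
  grad(y) = -3.0218, v = y - alpha*grad = -0.1206
  prox(v) = soft_thresh(-0.1206, 0.0136) = -0.107
f(x_3) = 8*(-0.107)^2 + 0*(-0.107) + 0.6*|-0.107| = 0.1558


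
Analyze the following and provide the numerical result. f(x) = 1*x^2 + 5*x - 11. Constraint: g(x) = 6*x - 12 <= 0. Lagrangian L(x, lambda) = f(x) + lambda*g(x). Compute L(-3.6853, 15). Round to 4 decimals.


Step 1: Evaluate f(x).
f(-3.6853) = 1*(-3.6853)^2 + 5*(-3.6853) - 11 = -15.8451
Step 2: Evaluate g(x).
g(-3.6853) = 6*-3.6853 - 12 = -34.1118
Step 3: Compute Lagrangian.
L = -15.8451 + 15*-34.1118 = -527.5221


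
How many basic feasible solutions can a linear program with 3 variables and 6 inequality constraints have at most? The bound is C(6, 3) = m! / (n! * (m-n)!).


Each vertex corresponds to some choice of n active constraints out of m, so the number of vertices is at most C(m, n) = m! / (n!(m-n)!).
m = 6, n = 3
Numerator: 6 * 5 * 4
Denominator: 3! = 6
C(6, 3) = 20


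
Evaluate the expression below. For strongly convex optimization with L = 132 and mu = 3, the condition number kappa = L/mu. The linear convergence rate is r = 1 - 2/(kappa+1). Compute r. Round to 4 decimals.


Step 1: Compute the condition number.
kappa = L/mu = 132/3 = 44.0
Step 2: Compute the convergence rate.
r = 1 - 2/(kappa + 1) = 1 - 2*mu/(L + mu) = (L - mu)/(L + mu) = 129/135 = 0.9556


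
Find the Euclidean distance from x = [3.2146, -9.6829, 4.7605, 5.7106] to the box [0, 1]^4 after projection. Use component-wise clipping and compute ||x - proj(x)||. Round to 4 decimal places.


Project each component onto [0, 1].
clip(3.2146) = 1.0, clip(-9.6829) = 0.0, clip(4.7605) = 1.0, clip(5.7106) = 1.0
Projection = [1.0, 0.0, 1.0, 1.0]
Squared diffs: [4.9045, 93.7586, 14.1414, 22.1898]
Distance = sqrt(134.9943) = 11.6187


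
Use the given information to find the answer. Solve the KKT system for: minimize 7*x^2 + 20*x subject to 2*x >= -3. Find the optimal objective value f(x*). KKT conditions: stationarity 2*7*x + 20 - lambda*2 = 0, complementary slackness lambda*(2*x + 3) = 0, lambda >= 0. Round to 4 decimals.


Step 1: Try lambda = 0 (constraint inactive).
Stationarity: 2*7*x + 20 = 0
x* = -20/(2*7) = -10/7 = -1.4286 (rounded; the exact value -10/7 is used below)
Check constraint: 2*-1.4286 = -2.8572 >= -3 -- satisfied.
Step 2: Compute optimal value.
f(x*) = 7*(-10/7)^2 + 20*(-10/7) = -14.2857


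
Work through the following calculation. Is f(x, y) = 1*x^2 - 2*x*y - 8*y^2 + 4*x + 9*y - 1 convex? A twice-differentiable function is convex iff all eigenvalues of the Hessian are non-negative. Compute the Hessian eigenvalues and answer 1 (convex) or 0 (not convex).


The Hessian of f(x,y) = 1*x^2 - 2*x*y - 8*y^2 + 4*x + 9*y - 1 is:
H = [[2, -2], [-2, -16]]
Trace = 2 - 16 = -14
Determinant = 2*-16 - (-2)^2 = -36
Discriminant = (-14)^2 - 4*-36 = 340.0
Eigenvalues: lambda_1 = -16.2195, lambda_2 = 2.2195
The function is not convex.

0


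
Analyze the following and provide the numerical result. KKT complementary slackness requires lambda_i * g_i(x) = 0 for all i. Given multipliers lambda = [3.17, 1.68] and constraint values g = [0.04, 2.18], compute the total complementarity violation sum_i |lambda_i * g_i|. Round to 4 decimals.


KKT complementary slackness check:
lambda_1 * g_1 = 3.17 * 0.04 = 0.1268
lambda_2 * g_2 = 1.68 * 2.18 = 3.6624
Total violation = 0.1268 + 3.6624 = 3.7892


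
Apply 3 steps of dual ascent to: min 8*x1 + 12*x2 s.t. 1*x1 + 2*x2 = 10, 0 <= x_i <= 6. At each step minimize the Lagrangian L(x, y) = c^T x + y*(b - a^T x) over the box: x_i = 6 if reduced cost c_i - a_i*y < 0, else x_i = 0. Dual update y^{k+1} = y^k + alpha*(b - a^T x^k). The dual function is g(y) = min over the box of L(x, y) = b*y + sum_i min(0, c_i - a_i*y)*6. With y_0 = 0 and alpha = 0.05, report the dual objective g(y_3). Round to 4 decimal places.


Dual ascent for LP: min 8*x1 + 12*x2, 1*x1 + 2*x2 = 10, 0 <= x_i <= 6
Step 1: y^k = 0.0, reduced costs: (8.0, 12.0)
  x^k = (0.0, 0.0), subgradient = b - a^T x = 10.0
  y^{k+1} = 0.0 + 0.05*10.0 = 0.5
Step 2: y^k = 0.5, reduced costs: (7.5, 11.0)
  x^k = (0.0, 0.0), subgradient = b - a^T x = 10.0
  y^{k+1} = 0.5 + 0.05*10.0 = 1.0
Step 3: y^k = 1.0, reduced costs: (7.0, 10.0)
  x^k = (0.0, 0.0), subgradient = b - a^T x = 10.0
  y^{k+1} = 1.0 + 0.05*10.0 = 1.5
Dual objective at y_3 = 1.5: reduced costs (6.5, 9.0), box minimizer x = (0.0, 0.0)
g(y_3) = b*y + (c1 - a1*y)*x1 + (c2 - a2*y)*x2 = 10*1.5 + 6.5*0.0 + 9.0*0.0 = 15.0 + 0.0 + 0.0 = 15.0


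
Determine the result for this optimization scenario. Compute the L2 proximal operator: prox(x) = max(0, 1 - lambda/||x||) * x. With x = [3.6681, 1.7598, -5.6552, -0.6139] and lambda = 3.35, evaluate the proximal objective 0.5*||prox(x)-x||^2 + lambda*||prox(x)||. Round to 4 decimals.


Step 1: Compute ||x||.
||x|| = 6.9936
Step 2: Compute scaling factor.
scale = max(0, 1 - 3.35/6.9936) = 0.521
Step 3: prox(x) = [1.911, 0.9168, -2.9463, -0.3198]
||prox(x)|| = 3.6436
Step 4: Proximal objective.
0.5*||prox-x||^2 = 5.6113
lambda*||prox|| = 12.2061
Total = 17.8172


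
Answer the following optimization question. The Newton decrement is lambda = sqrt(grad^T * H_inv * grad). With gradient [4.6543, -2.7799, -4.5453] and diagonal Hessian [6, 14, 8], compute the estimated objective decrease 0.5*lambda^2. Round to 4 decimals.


Step 1: H is diagonal, so H^(-1) * g = [0.7757, -0.1986, -0.5682].
Step 2: g^T H^(-1) g = sum_i g_i^2 / H_ii
  = (4.6543)^2/6 + (-2.7799)^2/14 + (-4.5453)^2/8
  = 3.6104 + 0.552 + 2.5825 = 6.7449
Step 3: Objective decrease = 0.5 * g^T H^(-1) g = 3.3724


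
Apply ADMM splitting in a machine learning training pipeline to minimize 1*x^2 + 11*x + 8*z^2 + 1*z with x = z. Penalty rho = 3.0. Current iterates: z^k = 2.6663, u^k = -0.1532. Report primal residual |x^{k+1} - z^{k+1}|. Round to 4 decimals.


ADMM iteration with rho = 3.0, z^k = 2.6663, u^k = -0.1532
Step 1: x-update.
Minimize 1*x^2 + 11*x + (3.0/2)*(x - 2.6663 - 0.1532)^2
FOC: (2*1 + 3.0)*x = -11 + 3.0*(2.6663 + 0.1532)
x^{k+1} = -0.5083
Step 2: z-update.
Minimize 8*z^2 + 1*z + (3.0/2)*(-0.5083 - z - 0.1532)^2
FOC: (2*8 + 3.0)*z = -1 + 3.0*(-0.5083 - 0.1532)
z^{k+1} = -0.1571
Step 3: u-update.
u^{k+1} = -0.1532 - 0.5083 + 0.1571 = -0.5044
Step 4: Primal residual = |-0.5083 + 0.1571| = 0.3512


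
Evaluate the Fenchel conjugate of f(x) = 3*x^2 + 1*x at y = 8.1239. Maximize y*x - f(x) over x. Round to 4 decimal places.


f*(y) = sup_x {y*x - a*x^2 - b*x} = sup_x {(y-b)*x - a*x^2}
FOC: (y - b) - 2a*x = 0 => x* = (y - b)/(2a)
x* = (8.1239 - 1)/(2*3) = 1.1873
f*(8.1239) = (y-b)^2/(4a) = (8.1239 - 1)^2/(4*3)
= 50.75/12 = 4.2292


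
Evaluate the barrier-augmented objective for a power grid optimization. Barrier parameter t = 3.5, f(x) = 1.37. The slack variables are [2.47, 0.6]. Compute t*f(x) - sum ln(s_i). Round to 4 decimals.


Step 1: Compute log-barrier.
ln values: [0.9042, -0.5108]
phi = -(0.9042 - 0.5108) = -0.3934
Step 2: Compute augmented objective.
t*f(x) = 3.5*1.37 = 4.795
Total = 4.795 - 0.3934 = 4.4016


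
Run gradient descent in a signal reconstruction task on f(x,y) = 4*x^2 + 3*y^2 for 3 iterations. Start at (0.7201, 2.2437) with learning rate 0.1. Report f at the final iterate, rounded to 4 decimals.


Gradient descent on f(x,y) = 4*x^2 + 3*y^2.
Starting point: (0.7201, 2.2437), alpha = 0.1
Step 1: grad_x = 2*4*0.7201 = 5.7608, grad_y = 2*3*2.2437 = 13.4622
  x_1 = 0.7201 - 0.1*5.7608 = 0.144
  y_1 = 2.2437 - 0.1*13.4622 = 0.8975
Step 2: grad_x = 2*4*0.144 = 1.1522, grad_y = 2*3*0.8975 = 5.3849
  x_2 = 0.144 - 0.1*1.1522 = 0.0288
  y_2 = 0.8975 - 0.1*5.3849 = 0.359
Step 3: grad_x = 2*4*0.0288 = 0.2304, grad_y = 2*3*0.359 = 2.154
  x_3 = 0.0288 - 0.1*0.2304 = 0.0058
  y_3 = 0.359 - 0.1*2.154 = 0.1436
f(0.0058, 0.1436) = 4*0.0058^2 + 3*0.1436^2 = 0.062


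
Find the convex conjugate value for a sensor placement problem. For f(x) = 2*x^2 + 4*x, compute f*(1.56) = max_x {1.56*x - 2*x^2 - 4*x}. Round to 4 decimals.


f*(y) = sup_x {y*x - a*x^2 - b*x} = sup_x {(y-b)*x - a*x^2}
FOC: (y - b) - 2a*x = 0 => x* = (y - b)/(2a)
x* = (1.56 - 4)/(2*2) = -0.61
f*(1.56) = (y-b)^2/(4a) = (1.56 - 4)^2/(4*2)
= 5.9536/8 = 0.7442


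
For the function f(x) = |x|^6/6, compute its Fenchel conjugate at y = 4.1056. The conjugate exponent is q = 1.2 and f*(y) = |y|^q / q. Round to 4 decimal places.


The conjugate exponent q satisfies 1/p + 1/q = 1.
p = 6, so q = 6/(6 - 1) = 1.2
|y|^q = 4.1056^1.2 = 5.4457
f*(4.1056) = 5.4457 / 1.2 = 4.5381


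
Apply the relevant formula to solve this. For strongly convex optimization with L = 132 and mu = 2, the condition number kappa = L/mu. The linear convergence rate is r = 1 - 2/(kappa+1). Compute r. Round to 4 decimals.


Step 1: Compute the condition number.
kappa = L/mu = 132/2 = 66.0
Step 2: Compute the convergence rate.
r = 1 - 2/(kappa + 1) = 1 - 2*mu/(L + mu) = (L - mu)/(L + mu) = 130/134 = 0.9701


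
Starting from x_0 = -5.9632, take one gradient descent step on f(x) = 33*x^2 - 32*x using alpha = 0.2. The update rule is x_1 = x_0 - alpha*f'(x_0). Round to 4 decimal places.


We compute the gradient at x_0 and apply the update.
f'(x) = 66*x - 32
f'(-5.9632) = 66*-5.9632 - 32 = -425.5712
x_1 = -5.9632 - 0.2*-425.5712 = 79.151


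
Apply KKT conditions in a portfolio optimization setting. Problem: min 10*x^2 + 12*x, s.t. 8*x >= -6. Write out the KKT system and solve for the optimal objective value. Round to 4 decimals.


Step 1: Try lambda = 0 (constraint inactive).
Stationarity: 2*10*x + 12 = 0
x* = -12/(2*10) = -0.6
Check constraint: 8*-0.6 = -4.8 >= -6 -- satisfied.
Step 2: Compute optimal value.
f(x*) = 10*(-0.6)^2 + 12*(-0.6) = -3.6


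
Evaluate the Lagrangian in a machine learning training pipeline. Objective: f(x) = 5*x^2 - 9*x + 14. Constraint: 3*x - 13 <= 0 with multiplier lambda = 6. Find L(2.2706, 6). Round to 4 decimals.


Step 1: Evaluate f(x).
f(2.2706) = 5*2.2706^2 - 9*2.2706 + 14 = 19.3427
Step 2: Evaluate g(x).
g(2.2706) = 3*2.2706 - 13 = -6.1882
Step 3: Compute Lagrangian.
L = 19.3427 + 6*-6.1882 = -17.7865


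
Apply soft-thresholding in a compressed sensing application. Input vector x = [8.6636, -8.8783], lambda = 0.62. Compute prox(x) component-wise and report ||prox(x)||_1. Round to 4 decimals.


Soft-thresholding with lambda = 0.62:
prox(8.6636) = sign(8.6636)*max(|8.6636| - 0.62, 0) = 8.0436
prox(-8.8783) = sign(-8.8783)*max(|-8.8783| - 0.62, 0) = -8.2583
prox(x) = [8.0436, -8.2583]
||prox(x)||_1 = 8.0436 + 8.2583 = 16.3019


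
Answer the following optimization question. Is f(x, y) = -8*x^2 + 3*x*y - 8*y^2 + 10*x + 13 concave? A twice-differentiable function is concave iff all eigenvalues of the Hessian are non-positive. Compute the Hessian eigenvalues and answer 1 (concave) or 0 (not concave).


The Hessian of f(x,y) = -8*x^2 + 3*x*y - 8*y^2 + 10*x + 13 is:
H = [[-16, 3], [3, -16]]
Trace = -16 - 16 = -32
Determinant = -16*-16 - (3)^2 = 247
Discriminant = (-32)^2 - 4*247 = 36.0
Eigenvalues: lambda_1 = -19.0, lambda_2 = -13.0
The function is concave.

1


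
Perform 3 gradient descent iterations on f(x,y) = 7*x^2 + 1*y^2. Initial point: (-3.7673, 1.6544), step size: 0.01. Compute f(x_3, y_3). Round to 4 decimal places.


Gradient descent on f(x,y) = 7*x^2 + 1*y^2.
Starting point: (-3.7673, 1.6544), alpha = 0.01
Step 1: grad_x = 2*7*-3.7673 = -52.7422, grad_y = 2*1*1.6544 = 3.3088
  x_1 = -3.7673 - 0.01*-52.7422 = -3.2399
  y_1 = 1.6544 - 0.01*3.3088 = 1.6213
Step 2: grad_x = 2*7*-3.2399 = -45.3583, grad_y = 2*1*1.6213 = 3.2426
  x_2 = -3.2399 - 0.01*-45.3583 = -2.7863
  y_2 = 1.6213 - 0.01*3.2426 = 1.5889
Step 3: grad_x = 2*7*-2.7863 = -39.0081, grad_y = 2*1*1.5889 = 3.1778
  x_3 = -2.7863 - 0.01*-39.0081 = -2.3962
  y_3 = 1.5889 - 0.01*3.1778 = 1.5571
f(-2.3962, 1.5571) = 7*(-2.3962)^2 + 1*1.5571^2 = 42.6175


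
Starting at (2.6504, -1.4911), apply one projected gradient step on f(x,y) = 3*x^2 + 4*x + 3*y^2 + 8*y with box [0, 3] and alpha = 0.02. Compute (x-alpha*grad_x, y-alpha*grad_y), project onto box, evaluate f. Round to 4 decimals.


Step 1: Compute gradient at (2.6504, -1.4911).
grad_x = 2*3*2.6504 + 4 = 19.9024
grad_y = 2*3*-1.4911 + 8 = -0.9466
Step 2: Gradient step.
x_raw = 2.6504 - 0.02*19.9024 = 2.2524
y_raw = -1.4911 - 0.02*-0.9466 = -1.4722
Step 3: Project onto [0, 3].
x_proj = clip(2.2524) = 2.2524
y_proj = clip(-1.4722) = 0.0
Step 4: Evaluate f.
f(2.2524, 0.0) = 24.2287


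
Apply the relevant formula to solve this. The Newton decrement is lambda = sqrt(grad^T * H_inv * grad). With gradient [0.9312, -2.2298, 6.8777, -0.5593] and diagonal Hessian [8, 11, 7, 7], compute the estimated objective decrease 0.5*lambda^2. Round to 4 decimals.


Step 1: H is diagonal, so H^(-1) * g = [0.1164, -0.2027, 0.9825, -0.0799].
Step 2: g^T H^(-1) g = sum_i g_i^2 / H_ii
  = (0.9312)^2/8 + (-2.2298)^2/11 + (6.8777)^2/7 + (-0.5593)^2/7
  = 0.1084 + 0.452 + 6.7575 + 0.0447 = 7.3626
Step 3: Objective decrease = 0.5 * g^T H^(-1) g = 3.6813


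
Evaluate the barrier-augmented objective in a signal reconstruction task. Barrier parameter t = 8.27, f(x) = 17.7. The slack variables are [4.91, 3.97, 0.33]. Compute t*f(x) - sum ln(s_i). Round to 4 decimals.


Step 1: Compute log-barrier.
ln values: [1.5913, 1.3788, -1.1087]
phi = -(1.5913 + 1.3788 - 1.1087) = -1.8614
Step 2: Compute augmented objective.
t*f(x) = 8.27*17.7 = 146.379
Total = 146.379 - 1.8614 = 144.5176


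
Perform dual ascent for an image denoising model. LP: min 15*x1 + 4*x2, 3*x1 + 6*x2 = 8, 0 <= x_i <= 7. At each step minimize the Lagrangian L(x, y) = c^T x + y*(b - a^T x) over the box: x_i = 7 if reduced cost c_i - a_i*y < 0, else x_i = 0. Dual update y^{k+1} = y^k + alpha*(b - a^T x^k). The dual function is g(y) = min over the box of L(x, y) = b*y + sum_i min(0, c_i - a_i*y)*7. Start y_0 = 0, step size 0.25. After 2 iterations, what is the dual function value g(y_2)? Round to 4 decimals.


Dual ascent for LP: min 15*x1 + 4*x2, 3*x1 + 6*x2 = 8, 0 <= x_i <= 7
Step 1: y^k = 0.0, reduced costs: (15.0, 4.0)
  x^k = (0.0, 0.0), subgradient = b - a^T x = 8.0
  y^{k+1} = 0.0 + 0.25*8.0 = 2.0
Step 2: y^k = 2.0, reduced costs: (9.0, -8.0)
  x^k = (0.0, 7.0), subgradient = b - a^T x = -34.0
  y^{k+1} = 2.0 + 0.25*-34.0 = -6.5
Dual objective at y_2 = -6.5: reduced costs (34.5, 43.0), box minimizer x = (0.0, 0.0)
g(y_2) = b*y + (c1 - a1*y)*x1 + (c2 - a2*y)*x2 = 8*(-6.5) + 34.5*0.0 + 43.0*0.0 = -52.0 + 0.0 + 0.0 = -52.0


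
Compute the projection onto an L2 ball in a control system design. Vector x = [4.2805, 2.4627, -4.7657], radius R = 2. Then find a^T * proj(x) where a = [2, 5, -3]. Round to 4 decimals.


Step 1: Compute ||x|| (intermediates to 6 decimals).
||x|| = sqrt(4.2805^2 + 2.4627^2 + (-4.7657)^2) = 6.862905
Step 2: Project.
Since ||x|| > R, scale = R/||x|| = 2/6.862905 = 0.291422, proj(x) = scale * x
proj(x) = [1.247432, 0.717685, -1.38883]
Step 3: Dot product.
a^T * proj(x) = 2*1.247432 + 5*0.717685 - 3*(-1.38883) = 10.2498
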